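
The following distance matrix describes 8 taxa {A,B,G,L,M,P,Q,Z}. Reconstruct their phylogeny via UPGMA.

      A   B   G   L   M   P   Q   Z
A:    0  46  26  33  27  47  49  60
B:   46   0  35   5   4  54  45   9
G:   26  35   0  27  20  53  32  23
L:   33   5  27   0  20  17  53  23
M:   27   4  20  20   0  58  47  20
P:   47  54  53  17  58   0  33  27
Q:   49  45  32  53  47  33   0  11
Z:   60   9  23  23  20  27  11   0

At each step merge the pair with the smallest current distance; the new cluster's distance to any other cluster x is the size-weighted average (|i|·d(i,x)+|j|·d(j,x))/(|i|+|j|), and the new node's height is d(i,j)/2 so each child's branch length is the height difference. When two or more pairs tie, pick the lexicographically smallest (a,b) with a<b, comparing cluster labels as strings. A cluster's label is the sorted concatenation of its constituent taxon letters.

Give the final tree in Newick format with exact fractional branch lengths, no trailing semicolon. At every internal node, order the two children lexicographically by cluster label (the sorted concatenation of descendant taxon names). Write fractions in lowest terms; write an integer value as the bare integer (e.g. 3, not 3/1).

iteration 1: select B,M (d=4); attach at lengths (2, 2); label the merged cluster BM
  updated: d(A,BM)=73/2, d(BM,G)=55/2, d(BM,L)=25/2, d(BM,P)=56, d(BM,Q)=46, d(BM,Z)=29/2
iteration 2: select Q,Z (d=11); attach at lengths (11/2, 11/2); label the merged cluster QZ
  updated: d(A,QZ)=109/2, d(BM,QZ)=121/4, d(G,QZ)=55/2, d(L,QZ)=38, d(P,QZ)=30
iteration 3: select BM,L (d=25/2); attach at lengths (17/4, 25/4); label the merged cluster BLM
  updated: d(A,BLM)=106/3, d(BLM,G)=82/3, d(BLM,P)=43, d(BLM,QZ)=197/6
iteration 4: select A,G (d=26); attach at lengths (13, 13); label the merged cluster AG
  updated: d(AG,BLM)=94/3, d(AG,P)=50, d(AG,QZ)=41
iteration 5: select P,QZ (d=30); attach at lengths (15, 19/2); label the merged cluster PQZ
  updated: d(AG,PQZ)=44, d(BLM,PQZ)=326/9
iteration 6: select AG,BLM (d=94/3); attach at lengths (8/3, 113/12); label the merged cluster ABGLM
  updated: d(ABGLM,PQZ)=118/3
iteration 7: select ABGLM,PQZ (d=118/3); attach at lengths (4, 14/3); label the merged cluster ABGLMPQZ
final tree: (((A:13,G:13):8/3,((B:2,M:2):17/4,L:25/4):113/12):4,(P:15,(Q:11/2,Z:11/2):19/2):14/3)
total length: 387/4

(((A:13,G:13):8/3,((B:2,M:2):17/4,L:25/4):113/12):4,(P:15,(Q:11/2,Z:11/2):19/2):14/3)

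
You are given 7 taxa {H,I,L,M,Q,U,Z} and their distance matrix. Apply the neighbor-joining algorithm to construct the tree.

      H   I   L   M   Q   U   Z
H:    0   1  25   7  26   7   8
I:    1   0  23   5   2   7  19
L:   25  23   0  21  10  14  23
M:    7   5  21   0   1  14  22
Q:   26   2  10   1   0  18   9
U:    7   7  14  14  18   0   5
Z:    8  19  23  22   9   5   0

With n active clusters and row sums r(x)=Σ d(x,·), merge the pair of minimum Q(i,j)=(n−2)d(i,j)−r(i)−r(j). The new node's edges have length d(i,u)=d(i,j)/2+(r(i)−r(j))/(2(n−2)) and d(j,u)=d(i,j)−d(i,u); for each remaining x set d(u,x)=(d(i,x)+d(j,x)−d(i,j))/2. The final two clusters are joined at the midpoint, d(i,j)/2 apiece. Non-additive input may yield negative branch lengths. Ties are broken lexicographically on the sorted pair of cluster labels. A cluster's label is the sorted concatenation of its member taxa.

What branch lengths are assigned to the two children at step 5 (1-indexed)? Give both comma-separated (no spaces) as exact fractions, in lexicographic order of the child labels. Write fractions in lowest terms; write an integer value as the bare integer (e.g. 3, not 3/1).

iteration 1: select L,Q (d=10, Q=-132); attach at lengths (10, 0); label the merged cluster LQ
  updated: d(H,LQ)=41/2, d(I,LQ)=15/2, d(LQ,M)=6, d(LQ,U)=11, d(LQ,Z)=11
iteration 2: select U,Z (d=5, Q=-89); attach at lengths (-1/8, 41/8); label the merged cluster UZ
  updated: d(H,UZ)=5, d(I,UZ)=21/2, d(LQ,UZ)=17/2, d(M,UZ)=31/2
iteration 3: select H,UZ (d=5, Q=-58); attach at lengths (3/2, 7/2); label the merged cluster HUZ
  updated: d(HUZ,I)=13/4, d(HUZ,LQ)=12, d(HUZ,M)=35/4
iteration 4: select HUZ,I (d=13/4, Q=-133/4); attach at lengths (59/16, -7/16); label the merged cluster HIUZ
  updated: d(HIUZ,LQ)=65/8, d(HIUZ,M)=21/4
iteration 5: select HIUZ,LQ (d=65/8, Q=-155/8); attach at lengths (59/16, 71/16); label the merged cluster HILQUZ
  updated: d(HILQUZ,M)=25/16
iteration 6: select HILQUZ,M (d=25/16); attach at lengths (25/32, 25/32); label the merged cluster HILMQUZ
final tree: ((((H:3/2,(U:-1/8,Z:41/8):7/2):59/16,I:-7/16):59/16,(L:10,Q:0):71/16):25/32,M:25/32)
total length: 527/16

59/16,71/16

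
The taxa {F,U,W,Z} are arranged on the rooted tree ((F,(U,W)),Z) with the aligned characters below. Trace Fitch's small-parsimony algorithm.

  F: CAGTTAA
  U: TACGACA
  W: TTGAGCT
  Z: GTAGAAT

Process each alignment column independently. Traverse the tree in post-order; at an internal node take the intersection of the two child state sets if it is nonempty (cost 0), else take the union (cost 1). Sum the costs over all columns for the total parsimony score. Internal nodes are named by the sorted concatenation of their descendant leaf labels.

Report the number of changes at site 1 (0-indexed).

2

UW@0: {T} ∩ {T} = {T} (intersection, +0)
FUW@0: {C} ∪ {T} = {C,T} (union, +1)
FUWZ@0: {C,T} ∪ {G} = {C,G,T} (union, +1)
UW@1: {A} ∪ {T} = {A,T} (union, +1)
FUW@1: {A} ∩ {A,T} = {A} (intersection, +0)
FUWZ@1: {A} ∪ {T} = {A,T} (union, +1)
UW@2: {C} ∪ {G} = {C,G} (union, +1)
FUW@2: {G} ∩ {C,G} = {G} (intersection, +0)
FUWZ@2: {G} ∪ {A} = {A,G} (union, +1)
UW@3: {G} ∪ {A} = {A,G} (union, +1)
FUW@3: {T} ∪ {A,G} = {A,G,T} (union, +1)
FUWZ@3: {A,G,T} ∩ {G} = {G} (intersection, +0)
UW@4: {A} ∪ {G} = {A,G} (union, +1)
FUW@4: {T} ∪ {A,G} = {A,G,T} (union, +1)
FUWZ@4: {A,G,T} ∩ {A} = {A} (intersection, +0)
UW@5: {C} ∩ {C} = {C} (intersection, +0)
FUW@5: {A} ∪ {C} = {A,C} (union, +1)
FUWZ@5: {A,C} ∩ {A} = {A} (intersection, +0)
UW@6: {A} ∪ {T} = {A,T} (union, +1)
FUW@6: {A} ∩ {A,T} = {A} (intersection, +0)
FUWZ@6: {A} ∪ {T} = {A,T} (union, +1)
per-site changes: [2, 2, 2, 2, 2, 1, 2]; total = 13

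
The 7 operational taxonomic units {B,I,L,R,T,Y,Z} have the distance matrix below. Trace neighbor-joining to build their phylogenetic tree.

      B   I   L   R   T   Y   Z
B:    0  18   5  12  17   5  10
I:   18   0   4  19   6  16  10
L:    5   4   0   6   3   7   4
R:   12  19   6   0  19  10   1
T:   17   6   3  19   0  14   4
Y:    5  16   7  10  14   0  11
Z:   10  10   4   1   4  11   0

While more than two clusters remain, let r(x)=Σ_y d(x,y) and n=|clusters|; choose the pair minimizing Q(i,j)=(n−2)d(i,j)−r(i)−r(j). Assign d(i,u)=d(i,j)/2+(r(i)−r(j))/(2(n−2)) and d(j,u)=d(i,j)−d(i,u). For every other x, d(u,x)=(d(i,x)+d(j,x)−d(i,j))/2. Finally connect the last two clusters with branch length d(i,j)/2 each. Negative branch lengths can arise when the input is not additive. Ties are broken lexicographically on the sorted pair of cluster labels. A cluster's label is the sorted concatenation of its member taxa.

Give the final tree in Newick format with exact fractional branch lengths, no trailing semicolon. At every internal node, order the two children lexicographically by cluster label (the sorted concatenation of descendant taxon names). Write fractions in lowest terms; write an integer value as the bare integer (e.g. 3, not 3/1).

1. join I+T (d=6, Q=-106) ⇒ IT; edges |I|=4, |T|=2
  updated: d(B,IT)=29/2, d(IT,L)=1/2, d(IT,R)=16, d(IT,Y)=12, d(IT,Z)=4
2. join B+Y (d=5, Q=-143/2) ⇒ BY; edges |B|=43/16, |Y|=37/16
  updated: d(BY,IT)=43/4, d(BY,L)=7/2, d(BY,R)=17/2, d(BY,Z)=8
3. join R+Z (d=1, Q=-91/2) ⇒ RZ; edges |R|=35/12, |Z|=-23/12
  updated: d(BY,RZ)=31/4, d(IT,RZ)=19/2, d(L,RZ)=9/2
4. join BY+RZ (d=31/4, Q=-113/4) ⇒ BRYZ; edges |BY|=63/16, |RZ|=61/16
  updated: d(BRYZ,IT)=25/4, d(BRYZ,L)=1/8
5. join BRYZ+IT (d=25/4, Q=-55/8) ⇒ BIRTYZ; edges |BRYZ|=47/16, |IT|=53/16
  updated: d(BIRTYZ,L)=-45/16
6. join BIRTYZ+L (d=-45/16) ⇒ BILRTYZ; edges |BIRTYZ|=-45/32, |L|=-45/32
final tree: ((((B:43/16,Y:37/16):63/16,(R:35/12,Z:-23/12):61/16):47/16,(I:4,T:2):53/16):-45/32,L:-45/32)
total length: 371/16

((((B:43/16,Y:37/16):63/16,(R:35/12,Z:-23/12):61/16):47/16,(I:4,T:2):53/16):-45/32,L:-45/32)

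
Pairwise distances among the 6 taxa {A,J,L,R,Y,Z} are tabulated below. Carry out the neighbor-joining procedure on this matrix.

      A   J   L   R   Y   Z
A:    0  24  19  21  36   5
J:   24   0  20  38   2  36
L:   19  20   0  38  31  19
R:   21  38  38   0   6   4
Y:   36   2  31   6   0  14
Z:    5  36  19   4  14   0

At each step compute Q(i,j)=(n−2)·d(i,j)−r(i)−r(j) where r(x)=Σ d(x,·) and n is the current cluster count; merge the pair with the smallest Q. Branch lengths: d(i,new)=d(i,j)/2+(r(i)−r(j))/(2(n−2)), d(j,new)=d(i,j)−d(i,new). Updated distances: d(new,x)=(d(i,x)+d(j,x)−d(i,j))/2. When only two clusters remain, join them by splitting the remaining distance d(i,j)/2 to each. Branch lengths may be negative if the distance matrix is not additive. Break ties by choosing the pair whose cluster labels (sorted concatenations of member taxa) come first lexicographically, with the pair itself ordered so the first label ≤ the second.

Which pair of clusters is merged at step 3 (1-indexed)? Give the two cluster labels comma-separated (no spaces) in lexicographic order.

iteration 1: select J,Y (d=2, Q=-201); attach at lengths (39/8, -23/8); label the merged cluster JY
  updated: d(A,JY)=29, d(JY,L)=49/2, d(JY,R)=21, d(JY,Z)=24
iteration 2: select JY,L (d=49/2, Q=-251/2); attach at lengths (143/12, 151/12); label the merged cluster JLY
  updated: d(A,JLY)=47/4, d(JLY,R)=69/4, d(JLY,Z)=37/4
iteration 3: select A,JLY (d=47/4, Q=-105/2); attach at lengths (23/4, 6); label the merged cluster AJLY
  updated: d(AJLY,R)=53/4, d(AJLY,Z)=5/4
iteration 4: select AJLY,R (d=53/4, Q=-37/2); attach at lengths (21/4, 8); label the merged cluster AJLRY
  updated: d(AJLRY,Z)=-4
iteration 5: select AJLRY,Z (d=-4); attach at lengths (-2, -2); label the merged cluster AJLRYZ
final tree: (((A:23/4,((J:39/8,Y:-23/8):143/12,L:151/12):6):21/4,R:8):-2,Z:-2)
total length: 95/2

A,JLY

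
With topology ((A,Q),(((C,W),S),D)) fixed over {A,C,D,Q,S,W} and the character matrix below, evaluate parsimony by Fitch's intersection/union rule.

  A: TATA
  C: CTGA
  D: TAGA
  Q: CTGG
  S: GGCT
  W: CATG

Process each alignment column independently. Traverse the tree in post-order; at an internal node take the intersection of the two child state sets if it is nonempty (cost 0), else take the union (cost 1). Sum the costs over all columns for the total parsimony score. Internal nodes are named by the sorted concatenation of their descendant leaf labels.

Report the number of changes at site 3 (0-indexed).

[col 0] AQ: children A:{T}, Q:{C} ∪→ {C,T}; cost 1
[col 0] CW: children C:{C}, W:{C} ∩→ {C}; cost 0
[col 0] CSW: children CW:{C}, S:{G} ∪→ {C,G}; cost 1
[col 0] CDSW: children CSW:{C,G}, D:{T} ∪→ {C,G,T}; cost 1
[col 0] ACDQSW: children AQ:{C,T}, CDSW:{C,G,T} ∩→ {C,T}; cost 0
[col 1] AQ: children A:{A}, Q:{T} ∪→ {A,T}; cost 1
[col 1] CW: children C:{T}, W:{A} ∪→ {A,T}; cost 1
[col 1] CSW: children CW:{A,T}, S:{G} ∪→ {A,G,T}; cost 1
[col 1] CDSW: children CSW:{A,G,T}, D:{A} ∩→ {A}; cost 0
[col 1] ACDQSW: children AQ:{A,T}, CDSW:{A} ∩→ {A}; cost 0
[col 2] AQ: children A:{T}, Q:{G} ∪→ {G,T}; cost 1
[col 2] CW: children C:{G}, W:{T} ∪→ {G,T}; cost 1
[col 2] CSW: children CW:{G,T}, S:{C} ∪→ {C,G,T}; cost 1
[col 2] CDSW: children CSW:{C,G,T}, D:{G} ∩→ {G}; cost 0
[col 2] ACDQSW: children AQ:{G,T}, CDSW:{G} ∩→ {G}; cost 0
[col 3] AQ: children A:{A}, Q:{G} ∪→ {A,G}; cost 1
[col 3] CW: children C:{A}, W:{G} ∪→ {A,G}; cost 1
[col 3] CSW: children CW:{A,G}, S:{T} ∪→ {A,G,T}; cost 1
[col 3] CDSW: children CSW:{A,G,T}, D:{A} ∩→ {A}; cost 0
[col 3] ACDQSW: children AQ:{A,G}, CDSW:{A} ∩→ {A}; cost 0
per-site changes: [3, 3, 3, 3]; total = 12

3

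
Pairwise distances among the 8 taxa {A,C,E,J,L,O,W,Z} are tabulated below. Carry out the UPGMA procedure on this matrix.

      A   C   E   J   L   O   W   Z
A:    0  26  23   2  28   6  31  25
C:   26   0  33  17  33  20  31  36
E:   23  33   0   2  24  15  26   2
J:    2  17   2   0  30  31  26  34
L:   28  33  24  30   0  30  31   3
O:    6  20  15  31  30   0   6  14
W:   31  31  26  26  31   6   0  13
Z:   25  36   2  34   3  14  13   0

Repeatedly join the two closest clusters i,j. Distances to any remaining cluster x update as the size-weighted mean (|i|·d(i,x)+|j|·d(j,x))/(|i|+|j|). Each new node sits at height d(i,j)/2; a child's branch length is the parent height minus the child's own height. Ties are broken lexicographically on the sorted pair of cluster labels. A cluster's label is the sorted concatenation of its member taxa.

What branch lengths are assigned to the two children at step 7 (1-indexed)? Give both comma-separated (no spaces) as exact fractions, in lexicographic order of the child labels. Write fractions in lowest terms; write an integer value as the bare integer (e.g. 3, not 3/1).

133/60,133/60

step 1: merge (A,J) at d=2; branch lengths A→1, J→1; new cluster AJ
  updated: d(AJ,C)=43/2, d(AJ,E)=25/2, d(AJ,L)=29, d(AJ,O)=37/2, d(AJ,W)=57/2, d(AJ,Z)=59/2
step 2: merge (E,Z) at d=2; branch lengths E→1, Z→1; new cluster EZ
  updated: d(AJ,EZ)=21, d(C,EZ)=69/2, d(EZ,L)=27/2, d(EZ,O)=29/2, d(EZ,W)=39/2
step 3: merge (O,W) at d=6; branch lengths O→3, W→3; new cluster OW
  updated: d(AJ,OW)=47/2, d(C,OW)=51/2, d(EZ,OW)=17, d(L,OW)=61/2
step 4: merge (EZ,L) at d=27/2; branch lengths EZ→23/4, L→27/4; new cluster ELZ
  updated: d(AJ,ELZ)=71/3, d(C,ELZ)=34, d(ELZ,OW)=43/2
step 5: merge (AJ,C) at d=43/2; branch lengths AJ→39/4, C→43/4; new cluster ACJ
  updated: d(ACJ,ELZ)=244/9, d(ACJ,OW)=145/6
step 6: merge (ELZ,OW) at d=43/2; branch lengths ELZ→4, OW→31/4; new cluster ELOWZ
  updated: d(ACJ,ELOWZ)=389/15
step 7: merge (ACJ,ELOWZ) at d=389/15; branch lengths ACJ→133/60, ELOWZ→133/60; new cluster ACEJLOWZ
final tree: (((A:1,J:1):39/4,C:43/4):133/60,(((E:1,Z:1):23/4,L:27/4):4,(O:3,W:3):31/4):133/60)
total length: 3551/60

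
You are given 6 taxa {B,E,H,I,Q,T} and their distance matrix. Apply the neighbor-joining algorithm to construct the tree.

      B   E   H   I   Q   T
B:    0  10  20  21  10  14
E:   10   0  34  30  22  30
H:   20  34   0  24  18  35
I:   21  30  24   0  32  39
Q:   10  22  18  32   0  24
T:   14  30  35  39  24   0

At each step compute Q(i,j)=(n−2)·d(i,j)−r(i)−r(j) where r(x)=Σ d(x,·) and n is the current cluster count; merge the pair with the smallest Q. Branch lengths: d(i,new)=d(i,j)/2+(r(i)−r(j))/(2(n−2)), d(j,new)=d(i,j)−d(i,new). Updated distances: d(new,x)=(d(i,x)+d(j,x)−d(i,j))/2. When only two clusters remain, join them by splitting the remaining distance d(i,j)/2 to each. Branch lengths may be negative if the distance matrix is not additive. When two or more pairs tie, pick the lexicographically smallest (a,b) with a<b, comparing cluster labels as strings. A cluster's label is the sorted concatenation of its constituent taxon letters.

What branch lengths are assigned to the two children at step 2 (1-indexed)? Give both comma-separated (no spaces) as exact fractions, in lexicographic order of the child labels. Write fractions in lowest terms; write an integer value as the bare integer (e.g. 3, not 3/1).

iteration 1: select H,I (d=24, Q=-181); attach at lengths (81/8, 111/8); label the merged cluster HI
  updated: d(B,HI)=17/2, d(E,HI)=20, d(HI,Q)=13, d(HI,T)=25
iteration 2: select HI,Q (d=13, Q=-193/2); attach at lengths (73/12, 83/12); label the merged cluster HIQ
  updated: d(B,HIQ)=11/4, d(E,HIQ)=29/2, d(HIQ,T)=18
iteration 3: select B,E (d=10, Q=-245/4); attach at lengths (-31/16, 191/16); label the merged cluster BE
  updated: d(BE,HIQ)=29/8, d(BE,T)=17
iteration 4: select BE,HIQ (d=29/8, Q=-309/8); attach at lengths (21/16, 37/16); label the merged cluster BEHIQ
  updated: d(BEHIQ,T)=251/16
iteration 5: select BEHIQ,T (d=251/16); attach at lengths (251/32, 251/32); label the merged cluster BEHIQT
final tree: (((B:-31/16,E:191/16):21/16,((H:81/8,I:111/8):73/12,Q:83/12):37/16):251/32,T:251/32)
total length: 1061/16

73/12,83/12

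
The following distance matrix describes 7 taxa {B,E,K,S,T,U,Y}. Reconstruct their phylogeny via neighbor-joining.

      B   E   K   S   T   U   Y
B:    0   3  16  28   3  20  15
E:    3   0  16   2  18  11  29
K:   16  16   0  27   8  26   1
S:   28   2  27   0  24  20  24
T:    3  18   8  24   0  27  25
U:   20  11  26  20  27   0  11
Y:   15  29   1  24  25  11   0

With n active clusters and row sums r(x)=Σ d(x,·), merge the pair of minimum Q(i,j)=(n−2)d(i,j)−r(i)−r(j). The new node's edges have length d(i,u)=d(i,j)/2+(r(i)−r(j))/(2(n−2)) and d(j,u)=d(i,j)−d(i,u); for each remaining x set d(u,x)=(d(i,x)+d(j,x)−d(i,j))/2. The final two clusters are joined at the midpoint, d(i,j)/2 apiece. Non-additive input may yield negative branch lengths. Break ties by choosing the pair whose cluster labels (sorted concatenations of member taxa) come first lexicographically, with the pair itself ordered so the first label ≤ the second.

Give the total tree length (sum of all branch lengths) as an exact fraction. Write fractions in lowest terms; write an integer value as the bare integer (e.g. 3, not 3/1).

637/16

step 1: merge (E,S) at d=2, Q=-194; branch lengths E→-18/5, S→28/5; new cluster ES
  updated: d(B,ES)=29/2, d(ES,K)=41/2, d(ES,T)=20, d(ES,U)=29/2, d(ES,Y)=51/2
step 2: merge (K,Y) at d=1, Q=-145; branch lengths K→-1/4, Y→5/4; new cluster KY
  updated: d(B,KY)=15, d(ES,KY)=45/2, d(KY,T)=16, d(KY,U)=18
step 3: merge (B,T) at d=3, Q=-219/2; branch lengths B→-3/4, T→15/4; new cluster BT
  updated: d(BT,ES)=63/4, d(BT,KY)=14, d(BT,U)=22
step 4: merge (BT,KY) at d=14, Q=-313/4; branch lengths BT→101/16, KY→123/16; new cluster BKTY
  updated: d(BKTY,ES)=97/8, d(BKTY,U)=13
step 5: merge (BKTY,ES) at d=97/8, Q=-317/8; branch lengths BKTY→85/16, ES→109/16; new cluster BEKSTY
  updated: d(BEKSTY,U)=123/16
step 6: merge (BEKSTY,U) at d=123/16; branch lengths BEKSTY→123/32, U→123/32; new cluster BEKSTUY
final tree: ((((B:-3/4,T:15/4):101/16,(K:-1/4,Y:5/4):123/16):85/16,(E:-18/5,S:28/5):109/16):123/32,U:123/32)
total length: 637/16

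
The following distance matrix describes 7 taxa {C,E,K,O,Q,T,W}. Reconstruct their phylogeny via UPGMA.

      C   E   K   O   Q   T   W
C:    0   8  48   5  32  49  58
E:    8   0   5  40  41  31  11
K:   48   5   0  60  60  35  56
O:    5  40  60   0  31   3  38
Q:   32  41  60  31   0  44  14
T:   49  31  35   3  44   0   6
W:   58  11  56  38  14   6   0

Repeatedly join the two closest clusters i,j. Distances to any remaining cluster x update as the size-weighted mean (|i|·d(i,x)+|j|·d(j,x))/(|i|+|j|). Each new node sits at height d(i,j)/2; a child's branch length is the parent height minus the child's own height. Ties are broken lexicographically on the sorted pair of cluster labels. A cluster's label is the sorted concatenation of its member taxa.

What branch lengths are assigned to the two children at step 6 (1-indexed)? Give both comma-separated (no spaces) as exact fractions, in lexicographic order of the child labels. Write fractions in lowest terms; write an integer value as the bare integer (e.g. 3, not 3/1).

step 1: merge (O,T) at d=3; branch lengths O→3/2, T→3/2; new cluster OT
  updated: d(C,OT)=27, d(E,OT)=71/2, d(K,OT)=95/2, d(OT,Q)=75/2, d(OT,W)=22
step 2: merge (E,K) at d=5; branch lengths E→5/2, K→5/2; new cluster EK
  updated: d(C,EK)=28, d(EK,OT)=83/2, d(EK,Q)=101/2, d(EK,W)=67/2
step 3: merge (Q,W) at d=14; branch lengths Q→7, W→7; new cluster QW
  updated: d(C,QW)=45, d(EK,QW)=42, d(OT,QW)=119/4
step 4: merge (C,OT) at d=27; branch lengths C→27/2, OT→12; new cluster COT
  updated: d(COT,EK)=37, d(COT,QW)=209/6
step 5: merge (COT,QW) at d=209/6; branch lengths COT→47/12, QW→125/12; new cluster COQTW
  updated: d(COQTW,EK)=39
step 6: merge (COQTW,EK) at d=39; branch lengths COQTW→25/12, EK→17; new cluster CEKOQTW
final tree: (((C:27/2,(O:3/2,T:3/2):12):47/12,(Q:7,W:7):125/12):25/12,(E:5/2,K:5/2):17)
total length: 971/12

25/12,17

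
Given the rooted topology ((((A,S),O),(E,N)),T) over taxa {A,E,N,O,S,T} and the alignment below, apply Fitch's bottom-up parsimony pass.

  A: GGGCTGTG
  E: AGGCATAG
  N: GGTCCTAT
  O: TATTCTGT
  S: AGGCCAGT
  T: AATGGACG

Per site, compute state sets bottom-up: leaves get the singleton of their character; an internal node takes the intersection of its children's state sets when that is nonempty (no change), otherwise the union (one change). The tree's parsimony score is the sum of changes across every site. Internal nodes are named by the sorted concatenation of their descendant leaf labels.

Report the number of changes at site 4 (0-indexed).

[col 0] AS: children A:{G}, S:{A} ∪→ {A,G}; cost 1
[col 0] AOS: children AS:{A,G}, O:{T} ∪→ {A,G,T}; cost 1
[col 0] EN: children E:{A}, N:{G} ∪→ {A,G}; cost 1
[col 0] AENOS: children AOS:{A,G,T}, EN:{A,G} ∩→ {A,G}; cost 0
[col 0] AENOST: children AENOS:{A,G}, T:{A} ∩→ {A}; cost 0
[col 1] AS: children A:{G}, S:{G} ∩→ {G}; cost 0
[col 1] AOS: children AS:{G}, O:{A} ∪→ {A,G}; cost 1
[col 1] EN: children E:{G}, N:{G} ∩→ {G}; cost 0
[col 1] AENOS: children AOS:{A,G}, EN:{G} ∩→ {G}; cost 0
[col 1] AENOST: children AENOS:{G}, T:{A} ∪→ {A,G}; cost 1
[col 2] AS: children A:{G}, S:{G} ∩→ {G}; cost 0
[col 2] AOS: children AS:{G}, O:{T} ∪→ {G,T}; cost 1
[col 2] EN: children E:{G}, N:{T} ∪→ {G,T}; cost 1
[col 2] AENOS: children AOS:{G,T}, EN:{G,T} ∩→ {G,T}; cost 0
[col 2] AENOST: children AENOS:{G,T}, T:{T} ∩→ {T}; cost 0
[col 3] AS: children A:{C}, S:{C} ∩→ {C}; cost 0
[col 3] AOS: children AS:{C}, O:{T} ∪→ {C,T}; cost 1
[col 3] EN: children E:{C}, N:{C} ∩→ {C}; cost 0
[col 3] AENOS: children AOS:{C,T}, EN:{C} ∩→ {C}; cost 0
[col 3] AENOST: children AENOS:{C}, T:{G} ∪→ {C,G}; cost 1
[col 4] AS: children A:{T}, S:{C} ∪→ {C,T}; cost 1
[col 4] AOS: children AS:{C,T}, O:{C} ∩→ {C}; cost 0
[col 4] EN: children E:{A}, N:{C} ∪→ {A,C}; cost 1
[col 4] AENOS: children AOS:{C}, EN:{A,C} ∩→ {C}; cost 0
[col 4] AENOST: children AENOS:{C}, T:{G} ∪→ {C,G}; cost 1
[col 5] AS: children A:{G}, S:{A} ∪→ {A,G}; cost 1
[col 5] AOS: children AS:{A,G}, O:{T} ∪→ {A,G,T}; cost 1
[col 5] EN: children E:{T}, N:{T} ∩→ {T}; cost 0
[col 5] AENOS: children AOS:{A,G,T}, EN:{T} ∩→ {T}; cost 0
[col 5] AENOST: children AENOS:{T}, T:{A} ∪→ {A,T}; cost 1
[col 6] AS: children A:{T}, S:{G} ∪→ {G,T}; cost 1
[col 6] AOS: children AS:{G,T}, O:{G} ∩→ {G}; cost 0
[col 6] EN: children E:{A}, N:{A} ∩→ {A}; cost 0
[col 6] AENOS: children AOS:{G}, EN:{A} ∪→ {A,G}; cost 1
[col 6] AENOST: children AENOS:{A,G}, T:{C} ∪→ {A,C,G}; cost 1
[col 7] AS: children A:{G}, S:{T} ∪→ {G,T}; cost 1
[col 7] AOS: children AS:{G,T}, O:{T} ∩→ {T}; cost 0
[col 7] EN: children E:{G}, N:{T} ∪→ {G,T}; cost 1
[col 7] AENOS: children AOS:{T}, EN:{G,T} ∩→ {T}; cost 0
[col 7] AENOST: children AENOS:{T}, T:{G} ∪→ {G,T}; cost 1
per-site changes: [3, 2, 2, 2, 3, 3, 3, 3]; total = 21

3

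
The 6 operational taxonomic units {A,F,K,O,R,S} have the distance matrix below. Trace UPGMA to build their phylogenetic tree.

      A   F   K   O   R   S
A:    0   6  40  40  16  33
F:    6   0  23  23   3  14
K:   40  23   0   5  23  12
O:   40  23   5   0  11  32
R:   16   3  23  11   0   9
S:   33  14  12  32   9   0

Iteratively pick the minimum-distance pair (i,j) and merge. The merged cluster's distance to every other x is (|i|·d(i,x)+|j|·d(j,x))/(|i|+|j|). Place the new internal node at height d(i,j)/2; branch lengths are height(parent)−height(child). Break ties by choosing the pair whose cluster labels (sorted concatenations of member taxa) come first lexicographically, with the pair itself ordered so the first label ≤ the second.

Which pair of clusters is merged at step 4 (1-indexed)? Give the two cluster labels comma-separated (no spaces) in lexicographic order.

AFR,S

iteration 1: select F,R (d=3); attach at lengths (3/2, 3/2); label the merged cluster FR
  updated: d(A,FR)=11, d(FR,K)=23, d(FR,O)=17, d(FR,S)=23/2
iteration 2: select K,O (d=5); attach at lengths (5/2, 5/2); label the merged cluster KO
  updated: d(A,KO)=40, d(FR,KO)=20, d(KO,S)=22
iteration 3: select A,FR (d=11); attach at lengths (11/2, 4); label the merged cluster AFR
  updated: d(AFR,KO)=80/3, d(AFR,S)=56/3
iteration 4: select AFR,S (d=56/3); attach at lengths (23/6, 28/3); label the merged cluster AFRS
  updated: d(AFRS,KO)=51/2
iteration 5: select AFRS,KO (d=51/2); attach at lengths (41/12, 41/4); label the merged cluster AFKORS
final tree: (((A:11/2,(F:3/2,R:3/2):4):23/6,S:28/3):41/12,(K:5/2,O:5/2):41/4)
total length: 133/3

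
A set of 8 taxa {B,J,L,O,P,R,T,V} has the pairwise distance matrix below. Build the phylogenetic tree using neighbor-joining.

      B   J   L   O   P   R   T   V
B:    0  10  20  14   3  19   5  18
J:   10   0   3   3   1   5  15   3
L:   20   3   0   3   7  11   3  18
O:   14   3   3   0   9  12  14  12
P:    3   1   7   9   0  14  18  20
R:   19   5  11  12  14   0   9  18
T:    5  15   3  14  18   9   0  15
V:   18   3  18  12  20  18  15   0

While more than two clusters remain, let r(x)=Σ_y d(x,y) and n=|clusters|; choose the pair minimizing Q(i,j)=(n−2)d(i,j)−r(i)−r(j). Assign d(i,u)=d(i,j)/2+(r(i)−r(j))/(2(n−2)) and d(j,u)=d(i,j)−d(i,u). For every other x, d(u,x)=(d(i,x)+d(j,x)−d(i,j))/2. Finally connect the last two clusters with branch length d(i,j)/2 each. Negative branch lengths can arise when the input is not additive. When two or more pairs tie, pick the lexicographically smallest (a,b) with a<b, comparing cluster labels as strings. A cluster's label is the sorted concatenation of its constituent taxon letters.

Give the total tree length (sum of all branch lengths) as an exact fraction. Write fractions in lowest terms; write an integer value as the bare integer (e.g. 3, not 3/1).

1025/32

step 1: merge (B,P) at d=3, Q=-143; branch lengths B→35/12, P→1/12; new cluster BP
  updated: d(BP,J)=4, d(BP,L)=12, d(BP,O)=10, d(BP,R)=15, d(BP,T)=10, d(BP,V)=35/2
step 2: merge (J,V) at d=3, Q=-203/2; branch lengths J→-71/20, V→131/20; new cluster JV
  updated: d(BP,JV)=37/4, d(JV,L)=9, d(JV,O)=6, d(JV,R)=10, d(JV,T)=27/2
step 3: merge (L,T) at d=3, Q=-151/2; branch lengths L→1/16, T→47/16; new cluster LT
  updated: d(BP,LT)=19/2, d(JV,LT)=39/4, d(LT,O)=7, d(LT,R)=17/2
step 4: merge (LT,R) at d=17/2, Q=-219/4; branch lengths LT→59/24, R→145/24; new cluster LRT
  updated: d(BP,LRT)=8, d(JV,LRT)=45/8, d(LRT,O)=21/4
step 5: merge (BP,LRT) at d=8, Q=-241/8; branch lengths BP→195/32, LRT→61/32; new cluster BLPRT
  updated: d(BLPRT,JV)=55/16, d(BLPRT,O)=29/8
step 6: merge (BLPRT,JV) at d=55/16, Q=-209/16; branch lengths BLPRT→17/32, JV→93/32; new cluster BJLPRTV
  updated: d(BJLPRTV,O)=99/32
step 7: merge (BJLPRTV,O) at d=99/32; branch lengths BJLPRTV→99/64, O→99/64; new cluster BJLOPRTV
final tree: ((((B:35/12,P:1/12):195/32,((L:1/16,T:47/16):59/24,R:145/24):61/32):17/32,(J:-71/20,V:131/20):93/32):99/64,O:99/64)
total length: 1025/32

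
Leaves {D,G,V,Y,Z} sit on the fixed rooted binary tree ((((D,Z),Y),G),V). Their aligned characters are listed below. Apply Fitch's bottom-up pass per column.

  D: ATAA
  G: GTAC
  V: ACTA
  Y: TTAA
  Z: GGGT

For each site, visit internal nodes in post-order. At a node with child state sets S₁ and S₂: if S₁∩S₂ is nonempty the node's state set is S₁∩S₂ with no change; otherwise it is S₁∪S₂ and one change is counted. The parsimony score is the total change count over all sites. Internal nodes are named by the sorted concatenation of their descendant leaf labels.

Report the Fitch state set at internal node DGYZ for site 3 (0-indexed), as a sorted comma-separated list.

site 0, node DZ: D={A} ∪ Z={G} → {A,G} (+1)
site 0, node DYZ: DZ={A,G} ∪ Y={T} → {A,G,T} (+1)
site 0, node DGYZ: DYZ={A,G,T} ∩ G={G} → {G} (+0)
site 0, node DGVYZ: DGYZ={G} ∪ V={A} → {A,G} (+1)
site 1, node DZ: D={T} ∪ Z={G} → {G,T} (+1)
site 1, node DYZ: DZ={G,T} ∩ Y={T} → {T} (+0)
site 1, node DGYZ: DYZ={T} ∩ G={T} → {T} (+0)
site 1, node DGVYZ: DGYZ={T} ∪ V={C} → {C,T} (+1)
site 2, node DZ: D={A} ∪ Z={G} → {A,G} (+1)
site 2, node DYZ: DZ={A,G} ∩ Y={A} → {A} (+0)
site 2, node DGYZ: DYZ={A} ∩ G={A} → {A} (+0)
site 2, node DGVYZ: DGYZ={A} ∪ V={T} → {A,T} (+1)
site 3, node DZ: D={A} ∪ Z={T} → {A,T} (+1)
site 3, node DYZ: DZ={A,T} ∩ Y={A} → {A} (+0)
site 3, node DGYZ: DYZ={A} ∪ G={C} → {A,C} (+1)
site 3, node DGVYZ: DGYZ={A,C} ∩ V={A} → {A} (+0)
per-site changes: [3, 2, 2, 2]; total = 9

A,C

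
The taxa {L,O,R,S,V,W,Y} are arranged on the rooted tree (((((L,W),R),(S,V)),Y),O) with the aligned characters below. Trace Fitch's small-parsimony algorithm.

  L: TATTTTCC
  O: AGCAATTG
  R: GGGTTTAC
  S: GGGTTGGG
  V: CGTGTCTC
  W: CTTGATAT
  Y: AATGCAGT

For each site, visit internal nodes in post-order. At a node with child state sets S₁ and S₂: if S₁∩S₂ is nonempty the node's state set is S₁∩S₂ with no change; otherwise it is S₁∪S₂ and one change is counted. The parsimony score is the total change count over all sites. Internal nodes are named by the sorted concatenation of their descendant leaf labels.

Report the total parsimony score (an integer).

site 0, node LW: L={T} ∪ W={C} → {C,T} (+1)
site 0, node LRW: LW={C,T} ∪ R={G} → {C,G,T} (+1)
site 0, node SV: S={G} ∪ V={C} → {C,G} (+1)
site 0, node LRSVW: LRW={C,G,T} ∩ SV={C,G} → {C,G} (+0)
site 0, node LRSVWY: LRSVW={C,G} ∪ Y={A} → {A,C,G} (+1)
site 0, node LORSVWY: LRSVWY={A,C,G} ∩ O={A} → {A} (+0)
site 1, node LW: L={A} ∪ W={T} → {A,T} (+1)
site 1, node LRW: LW={A,T} ∪ R={G} → {A,G,T} (+1)
site 1, node SV: S={G} ∩ V={G} → {G} (+0)
site 1, node LRSVW: LRW={A,G,T} ∩ SV={G} → {G} (+0)
site 1, node LRSVWY: LRSVW={G} ∪ Y={A} → {A,G} (+1)
site 1, node LORSVWY: LRSVWY={A,G} ∩ O={G} → {G} (+0)
site 2, node LW: L={T} ∩ W={T} → {T} (+0)
site 2, node LRW: LW={T} ∪ R={G} → {G,T} (+1)
site 2, node SV: S={G} ∪ V={T} → {G,T} (+1)
site 2, node LRSVW: LRW={G,T} ∩ SV={G,T} → {G,T} (+0)
site 2, node LRSVWY: LRSVW={G,T} ∩ Y={T} → {T} (+0)
site 2, node LORSVWY: LRSVWY={T} ∪ O={C} → {C,T} (+1)
site 3, node LW: L={T} ∪ W={G} → {G,T} (+1)
site 3, node LRW: LW={G,T} ∩ R={T} → {T} (+0)
site 3, node SV: S={T} ∪ V={G} → {G,T} (+1)
site 3, node LRSVW: LRW={T} ∩ SV={G,T} → {T} (+0)
site 3, node LRSVWY: LRSVW={T} ∪ Y={G} → {G,T} (+1)
site 3, node LORSVWY: LRSVWY={G,T} ∪ O={A} → {A,G,T} (+1)
site 4, node LW: L={T} ∪ W={A} → {A,T} (+1)
site 4, node LRW: LW={A,T} ∩ R={T} → {T} (+0)
site 4, node SV: S={T} ∩ V={T} → {T} (+0)
site 4, node LRSVW: LRW={T} ∩ SV={T} → {T} (+0)
site 4, node LRSVWY: LRSVW={T} ∪ Y={C} → {C,T} (+1)
site 4, node LORSVWY: LRSVWY={C,T} ∪ O={A} → {A,C,T} (+1)
site 5, node LW: L={T} ∩ W={T} → {T} (+0)
site 5, node LRW: LW={T} ∩ R={T} → {T} (+0)
site 5, node SV: S={G} ∪ V={C} → {C,G} (+1)
site 5, node LRSVW: LRW={T} ∪ SV={C,G} → {C,G,T} (+1)
site 5, node LRSVWY: LRSVW={C,G,T} ∪ Y={A} → {A,C,G,T} (+1)
site 5, node LORSVWY: LRSVWY={A,C,G,T} ∩ O={T} → {T} (+0)
site 6, node LW: L={C} ∪ W={A} → {A,C} (+1)
site 6, node LRW: LW={A,C} ∩ R={A} → {A} (+0)
site 6, node SV: S={G} ∪ V={T} → {G,T} (+1)
site 6, node LRSVW: LRW={A} ∪ SV={G,T} → {A,G,T} (+1)
site 6, node LRSVWY: LRSVW={A,G,T} ∩ Y={G} → {G} (+0)
site 6, node LORSVWY: LRSVWY={G} ∪ O={T} → {G,T} (+1)
site 7, node LW: L={C} ∪ W={T} → {C,T} (+1)
site 7, node LRW: LW={C,T} ∩ R={C} → {C} (+0)
site 7, node SV: S={G} ∪ V={C} → {C,G} (+1)
site 7, node LRSVW: LRW={C} ∩ SV={C,G} → {C} (+0)
site 7, node LRSVWY: LRSVW={C} ∪ Y={T} → {C,T} (+1)
site 7, node LORSVWY: LRSVWY={C,T} ∪ O={G} → {C,G,T} (+1)
per-site changes: [4, 3, 3, 4, 3, 3, 4, 4]; total = 28

28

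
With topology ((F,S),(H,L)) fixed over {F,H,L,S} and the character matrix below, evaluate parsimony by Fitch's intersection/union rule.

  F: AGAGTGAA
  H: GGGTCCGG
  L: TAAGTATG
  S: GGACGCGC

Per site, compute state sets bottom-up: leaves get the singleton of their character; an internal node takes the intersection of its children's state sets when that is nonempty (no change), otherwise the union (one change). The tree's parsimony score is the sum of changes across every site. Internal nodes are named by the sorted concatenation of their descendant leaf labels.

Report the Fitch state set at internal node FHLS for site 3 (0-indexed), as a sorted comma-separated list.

[col 0] FS: children F:{A}, S:{G} ∪→ {A,G}; cost 1
[col 0] HL: children H:{G}, L:{T} ∪→ {G,T}; cost 1
[col 0] FHLS: children FS:{A,G}, HL:{G,T} ∩→ {G}; cost 0
[col 1] FS: children F:{G}, S:{G} ∩→ {G}; cost 0
[col 1] HL: children H:{G}, L:{A} ∪→ {A,G}; cost 1
[col 1] FHLS: children FS:{G}, HL:{A,G} ∩→ {G}; cost 0
[col 2] FS: children F:{A}, S:{A} ∩→ {A}; cost 0
[col 2] HL: children H:{G}, L:{A} ∪→ {A,G}; cost 1
[col 2] FHLS: children FS:{A}, HL:{A,G} ∩→ {A}; cost 0
[col 3] FS: children F:{G}, S:{C} ∪→ {C,G}; cost 1
[col 3] HL: children H:{T}, L:{G} ∪→ {G,T}; cost 1
[col 3] FHLS: children FS:{C,G}, HL:{G,T} ∩→ {G}; cost 0
[col 4] FS: children F:{T}, S:{G} ∪→ {G,T}; cost 1
[col 4] HL: children H:{C}, L:{T} ∪→ {C,T}; cost 1
[col 4] FHLS: children FS:{G,T}, HL:{C,T} ∩→ {T}; cost 0
[col 5] FS: children F:{G}, S:{C} ∪→ {C,G}; cost 1
[col 5] HL: children H:{C}, L:{A} ∪→ {A,C}; cost 1
[col 5] FHLS: children FS:{C,G}, HL:{A,C} ∩→ {C}; cost 0
[col 6] FS: children F:{A}, S:{G} ∪→ {A,G}; cost 1
[col 6] HL: children H:{G}, L:{T} ∪→ {G,T}; cost 1
[col 6] FHLS: children FS:{A,G}, HL:{G,T} ∩→ {G}; cost 0
[col 7] FS: children F:{A}, S:{C} ∪→ {A,C}; cost 1
[col 7] HL: children H:{G}, L:{G} ∩→ {G}; cost 0
[col 7] FHLS: children FS:{A,C}, HL:{G} ∪→ {A,C,G}; cost 1
per-site changes: [2, 1, 1, 2, 2, 2, 2, 2]; total = 14

G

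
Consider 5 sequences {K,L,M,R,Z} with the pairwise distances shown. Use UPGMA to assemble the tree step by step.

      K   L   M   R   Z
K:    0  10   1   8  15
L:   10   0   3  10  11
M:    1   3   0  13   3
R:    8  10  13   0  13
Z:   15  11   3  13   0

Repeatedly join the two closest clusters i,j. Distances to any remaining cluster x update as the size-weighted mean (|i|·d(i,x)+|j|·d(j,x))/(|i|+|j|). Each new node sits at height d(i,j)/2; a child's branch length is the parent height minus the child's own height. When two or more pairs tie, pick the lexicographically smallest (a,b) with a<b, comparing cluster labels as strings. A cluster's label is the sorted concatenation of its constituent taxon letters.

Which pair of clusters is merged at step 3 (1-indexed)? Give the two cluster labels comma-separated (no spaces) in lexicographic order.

KLM,Z

iteration 1: select K,M (d=1); attach at lengths (1/2, 1/2); label the merged cluster KM
  updated: d(KM,L)=13/2, d(KM,R)=21/2, d(KM,Z)=9
iteration 2: select KM,L (d=13/2); attach at lengths (11/4, 13/4); label the merged cluster KLM
  updated: d(KLM,R)=31/3, d(KLM,Z)=29/3
iteration 3: select KLM,Z (d=29/3); attach at lengths (19/12, 29/6); label the merged cluster KLMZ
  updated: d(KLMZ,R)=11
iteration 4: select KLMZ,R (d=11); attach at lengths (2/3, 11/2); label the merged cluster KLMRZ
final tree: ((((K:1/2,M:1/2):11/4,L:13/4):19/12,Z:29/6):2/3,R:11/2)
total length: 235/12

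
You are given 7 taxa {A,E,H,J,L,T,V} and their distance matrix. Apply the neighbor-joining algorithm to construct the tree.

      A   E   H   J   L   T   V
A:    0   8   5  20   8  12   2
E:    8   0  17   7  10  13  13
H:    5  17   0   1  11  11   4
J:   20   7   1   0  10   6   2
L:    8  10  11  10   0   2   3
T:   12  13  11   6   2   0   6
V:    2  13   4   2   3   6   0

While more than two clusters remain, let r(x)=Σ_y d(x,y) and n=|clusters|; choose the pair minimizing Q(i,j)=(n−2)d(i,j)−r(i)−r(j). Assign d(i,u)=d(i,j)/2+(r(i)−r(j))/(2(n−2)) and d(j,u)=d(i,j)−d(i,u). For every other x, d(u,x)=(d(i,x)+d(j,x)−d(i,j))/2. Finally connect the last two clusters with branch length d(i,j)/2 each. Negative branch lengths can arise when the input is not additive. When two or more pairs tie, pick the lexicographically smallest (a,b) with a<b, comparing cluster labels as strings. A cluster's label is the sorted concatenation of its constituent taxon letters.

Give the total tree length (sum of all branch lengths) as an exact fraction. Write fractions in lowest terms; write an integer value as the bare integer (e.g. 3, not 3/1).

step 1: merge (H,J) at d=1, Q=-90; branch lengths H→4/5, J→1/5; new cluster HJ
  updated: d(A,HJ)=12, d(E,HJ)=23/2, d(HJ,L)=10, d(HJ,T)=8, d(HJ,V)=5/2
step 2: merge (L,T) at d=2, Q=-66; branch lengths L→0, T→2; new cluster LT
  updated: d(A,LT)=9, d(E,LT)=21/2, d(HJ,LT)=8, d(LT,V)=7/2
step 3: merge (A,E) at d=8, Q=-50; branch lengths A→2, E→6; new cluster AE
  updated: d(AE,HJ)=31/4, d(AE,LT)=23/4, d(AE,V)=7/2
step 4: merge (AE,LT) at d=23/4, Q=-91/4; branch lengths AE→45/16, LT→47/16; new cluster AELT
  updated: d(AELT,HJ)=5, d(AELT,V)=5/8
step 5: merge (AELT,HJ) at d=5, Q=-65/8; branch lengths AELT→25/16, HJ→55/16; new cluster AEHJLT
  updated: d(AEHJLT,V)=-15/16
step 6: merge (AEHJLT,V) at d=-15/16; branch lengths AEHJLT→-15/32, V→-15/32; new cluster AEHJLTV
final tree: ((((A:2,E:6):45/16,(L:0,T:2):47/16):25/16,(H:4/5,J:1/5):55/16):-15/32,V:-15/32)
total length: 333/16

333/16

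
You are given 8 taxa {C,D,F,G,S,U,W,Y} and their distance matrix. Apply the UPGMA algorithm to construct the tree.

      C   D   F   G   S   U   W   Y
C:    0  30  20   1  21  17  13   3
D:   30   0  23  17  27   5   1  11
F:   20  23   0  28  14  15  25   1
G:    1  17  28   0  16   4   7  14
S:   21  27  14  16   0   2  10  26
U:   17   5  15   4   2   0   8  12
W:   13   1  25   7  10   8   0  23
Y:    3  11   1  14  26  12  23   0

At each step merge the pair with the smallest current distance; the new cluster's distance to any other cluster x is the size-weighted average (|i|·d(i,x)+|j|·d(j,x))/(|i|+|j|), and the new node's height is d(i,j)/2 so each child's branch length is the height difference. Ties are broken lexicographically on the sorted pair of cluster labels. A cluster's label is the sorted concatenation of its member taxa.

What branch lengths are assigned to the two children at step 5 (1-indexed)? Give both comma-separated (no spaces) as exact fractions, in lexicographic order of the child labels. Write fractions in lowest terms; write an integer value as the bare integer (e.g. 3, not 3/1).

23/4,21/4

iteration 1: select C,G (d=1); attach at lengths (1/2, 1/2); label the merged cluster CG
  updated: d(CG,D)=47/2, d(CG,F)=24, d(CG,S)=37/2, d(CG,U)=21/2, d(CG,W)=10, d(CG,Y)=17/2
iteration 2: select D,W (d=1); attach at lengths (1/2, 1/2); label the merged cluster DW
  updated: d(CG,DW)=67/4, d(DW,F)=24, d(DW,S)=37/2, d(DW,U)=13/2, d(DW,Y)=17
iteration 3: select F,Y (d=1); attach at lengths (1/2, 1/2); label the merged cluster FY
  updated: d(CG,FY)=65/4, d(DW,FY)=41/2, d(FY,S)=20, d(FY,U)=27/2
iteration 4: select S,U (d=2); attach at lengths (1, 1); label the merged cluster SU
  updated: d(CG,SU)=29/2, d(DW,SU)=25/2, d(FY,SU)=67/4
iteration 5: select DW,SU (d=25/2); attach at lengths (23/4, 21/4); label the merged cluster DSUW
  updated: d(CG,DSUW)=125/8, d(DSUW,FY)=149/8
iteration 6: select CG,DSUW (d=125/8); attach at lengths (117/16, 25/16); label the merged cluster CDGSUW
  updated: d(CDGSUW,FY)=107/6
iteration 7: select CDGSUW,FY (d=107/6); attach at lengths (53/48, 101/12); label the merged cluster CDFGSUWY
final tree: (((C:1/2,G:1/2):117/16,((D:1/2,W:1/2):23/4,(S:1,U:1):21/4):25/16):53/48,(F:1/2,Y:1/2):101/12)
total length: 1651/48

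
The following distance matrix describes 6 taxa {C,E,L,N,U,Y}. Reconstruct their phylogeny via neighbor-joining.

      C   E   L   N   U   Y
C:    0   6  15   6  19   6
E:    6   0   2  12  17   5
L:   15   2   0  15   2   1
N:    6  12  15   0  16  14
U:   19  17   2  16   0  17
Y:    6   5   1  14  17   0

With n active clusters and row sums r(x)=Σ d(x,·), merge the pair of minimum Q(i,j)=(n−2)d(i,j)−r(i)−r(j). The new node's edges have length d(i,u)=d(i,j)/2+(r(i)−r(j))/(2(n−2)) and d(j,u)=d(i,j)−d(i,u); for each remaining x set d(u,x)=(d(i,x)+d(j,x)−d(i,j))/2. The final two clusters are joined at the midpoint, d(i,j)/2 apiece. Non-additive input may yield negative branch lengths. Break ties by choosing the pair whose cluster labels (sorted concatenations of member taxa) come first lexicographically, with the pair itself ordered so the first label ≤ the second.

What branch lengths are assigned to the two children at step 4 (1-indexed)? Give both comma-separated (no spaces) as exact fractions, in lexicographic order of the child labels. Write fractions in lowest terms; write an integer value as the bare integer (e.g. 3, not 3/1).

19/16,99/16

1. join L+U (d=2, Q=-98) ⇒ LU; edges |L|=-7/2, |U|=11/2
  updated: d(C,LU)=16, d(E,LU)=17/2, d(LU,N)=29/2, d(LU,Y)=8
2. join C+N (d=6, Q=-125/2) ⇒ CN; edges |C|=11/12, |N|=61/12
  updated: d(CN,E)=6, d(CN,LU)=49/4, d(CN,Y)=7
3. join CN+E (d=6, Q=-131/4) ⇒ CEN; edges |CN|=71/16, |E|=25/16
  updated: d(CEN,LU)=59/8, d(CEN,Y)=3
4. join CEN+LU (d=59/8, Q=-147/8) ⇒ CELNU; edges |CEN|=19/16, |LU|=99/16
  updated: d(CELNU,Y)=29/16
5. join CELNU+Y (d=29/16) ⇒ CELNUY; edges |CELNU|=29/32, |Y|=29/32
final tree: ((((C:11/12,N:61/12):71/16,E:25/16):19/16,(L:-7/2,U:11/2):99/16):29/32,Y:29/32)
total length: 371/16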